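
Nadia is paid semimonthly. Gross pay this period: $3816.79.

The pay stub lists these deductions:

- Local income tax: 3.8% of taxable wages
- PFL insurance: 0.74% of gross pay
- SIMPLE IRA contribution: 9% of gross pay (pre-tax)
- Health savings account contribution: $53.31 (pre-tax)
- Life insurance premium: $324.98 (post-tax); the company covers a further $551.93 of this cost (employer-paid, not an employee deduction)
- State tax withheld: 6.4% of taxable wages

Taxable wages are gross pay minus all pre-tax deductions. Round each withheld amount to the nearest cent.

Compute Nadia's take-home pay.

Health savings account contribution: $53.31
SIMPLE IRA contribution: $3816.79 × 0.09 = $343.51
Pre-tax total = $53.31 + $343.51 = $396.82
Taxable wages = $3816.79 − $396.82 = $3419.97
State tax withheld: $3419.97 × 0.064 = $218.88
Local income tax: $3419.97 × 0.038 = $129.96
PFL insurance: $3816.79 × 0.0074 = $28.24
Life insurance premium: $324.98
(Employer's $551.93 toward life insurance premium is not withheld from the employee.)
Total deductions = $53.31 + $343.51 + $218.88 + $129.96 + $28.24 + $324.98 = $1098.88
Net pay = $3816.79 − $1098.88 = $2717.91

$2717.91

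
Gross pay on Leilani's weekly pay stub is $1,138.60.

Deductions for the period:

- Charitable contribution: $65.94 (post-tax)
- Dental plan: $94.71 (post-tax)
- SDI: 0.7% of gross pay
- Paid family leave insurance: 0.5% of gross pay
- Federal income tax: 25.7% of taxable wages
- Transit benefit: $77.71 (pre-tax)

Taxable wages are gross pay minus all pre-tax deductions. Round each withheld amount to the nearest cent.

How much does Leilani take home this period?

Transit benefit: $77.71
Taxable wages = $1,138.60 − $77.71 = $1,060.89
Federal income tax: $1,060.89 × 0.257 = $272.65
Paid family leave insurance: $1,138.60 × 0.005 = $5.69
SDI: $1,138.60 × 0.007 = $7.97
Dental plan: $94.71
Charitable contribution: $65.94
Total deductions = $77.71 + $272.65 + $5.69 + $7.97 + $94.71 + $65.94 = $524.67
Net pay = $1,138.60 − $524.67 = $613.93

$613.93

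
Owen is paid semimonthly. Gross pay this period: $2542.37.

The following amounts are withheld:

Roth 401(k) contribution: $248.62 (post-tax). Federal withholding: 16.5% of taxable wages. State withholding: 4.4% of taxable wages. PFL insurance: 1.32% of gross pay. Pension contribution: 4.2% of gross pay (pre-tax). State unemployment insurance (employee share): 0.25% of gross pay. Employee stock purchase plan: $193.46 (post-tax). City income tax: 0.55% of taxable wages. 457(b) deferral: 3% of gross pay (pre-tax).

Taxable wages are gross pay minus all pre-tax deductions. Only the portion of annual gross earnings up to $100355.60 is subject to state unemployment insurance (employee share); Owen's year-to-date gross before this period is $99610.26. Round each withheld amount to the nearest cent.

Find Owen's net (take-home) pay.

$1375.74

457(b) deferral: $2542.37 × 0.03 = $76.27
Pension contribution: $2542.37 × 0.042 = $106.78
Pre-tax total = $76.27 + $106.78 = $183.05
Taxable wages = $2542.37 − $183.05 = $2359.32
City income tax: $2359.32 × 0.0055 = $12.98
State withholding: $2359.32 × 0.044 = $103.81
Federal withholding: $2359.32 × 0.165 = $389.29
PFL insurance: $2542.37 × 0.0132 = $33.56
State unemployment insurance (employee share): only $100355.60 − $99610.26 = $745.34 of this check is subject → $745.34 × 0.0025 = $1.86
Roth 401(k) contribution: $248.62
Employee stock purchase plan: $193.46
Total deductions = $76.27 + $106.78 + $12.98 + $103.81 + $389.29 + $33.56 + $1.86 + $248.62 + $193.46 = $1166.63
Net pay = $2542.37 − $1166.63 = $1375.74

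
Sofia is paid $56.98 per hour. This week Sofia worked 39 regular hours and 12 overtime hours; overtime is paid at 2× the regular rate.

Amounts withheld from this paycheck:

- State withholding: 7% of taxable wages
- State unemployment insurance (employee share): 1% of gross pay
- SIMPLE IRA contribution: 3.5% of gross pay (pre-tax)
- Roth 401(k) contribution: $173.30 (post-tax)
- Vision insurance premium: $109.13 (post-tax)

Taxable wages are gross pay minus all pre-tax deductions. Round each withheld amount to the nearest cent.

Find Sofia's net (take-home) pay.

$2903.28

Regular pay: 39 × $56.98 = $2222.22
Overtime pay: 12 × $56.98 × 2 = $1367.52
Gross pay = $2222.22 + $1367.52 = $3589.74
SIMPLE IRA contribution: $3589.74 × 0.035 = $125.64
Taxable wages = $3589.74 − $125.64 = $3464.10
State withholding: $3464.10 × 0.07 = $242.49
State unemployment insurance (employee share): $3589.74 × 0.01 = $35.90
Vision insurance premium: $109.13
Roth 401(k) contribution: $173.30
Total deductions = $125.64 + $242.49 + $35.90 + $109.13 + $173.30 = $686.46
Net pay = $3589.74 − $686.46 = $2903.28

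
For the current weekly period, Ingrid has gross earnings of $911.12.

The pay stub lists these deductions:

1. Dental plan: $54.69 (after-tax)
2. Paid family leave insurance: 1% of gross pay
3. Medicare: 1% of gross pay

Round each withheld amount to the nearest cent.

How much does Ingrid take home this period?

$838.21

Medicare: $911.12 × 0.01 = $9.11
Paid family leave insurance: $911.12 × 0.01 = $9.11
Dental plan: $54.69
Total deductions = $9.11 + $9.11 + $54.69 = $72.91
Net pay = $911.12 − $72.91 = $838.21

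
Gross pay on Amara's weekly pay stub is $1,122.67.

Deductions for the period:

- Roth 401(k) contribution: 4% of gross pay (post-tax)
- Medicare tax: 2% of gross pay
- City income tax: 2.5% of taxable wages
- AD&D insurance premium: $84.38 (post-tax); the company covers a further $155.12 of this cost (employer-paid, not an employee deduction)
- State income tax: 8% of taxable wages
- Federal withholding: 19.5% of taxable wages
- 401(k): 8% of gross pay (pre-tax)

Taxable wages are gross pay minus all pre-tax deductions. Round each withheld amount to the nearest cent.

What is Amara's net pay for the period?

$571.26

401(k): $1,122.67 × 0.08 = $89.81
Taxable wages = $1,122.67 − $89.81 = $1,032.86
Federal withholding: $1,032.86 × 0.195 = $201.41
State income tax: $1,032.86 × 0.08 = $82.63
City income tax: $1,032.86 × 0.025 = $25.82
Medicare tax: $1,122.67 × 0.02 = $22.45
Roth 401(k) contribution: $1,122.67 × 0.04 = $44.91
AD&D insurance premium: $84.38
(Employer's $155.12 toward AD&D insurance premium is not withheld from the employee.)
Total deductions = $89.81 + $201.41 + $82.63 + $25.82 + $22.45 + $44.91 + $84.38 = $551.41
Net pay = $1,122.67 − $551.41 = $571.26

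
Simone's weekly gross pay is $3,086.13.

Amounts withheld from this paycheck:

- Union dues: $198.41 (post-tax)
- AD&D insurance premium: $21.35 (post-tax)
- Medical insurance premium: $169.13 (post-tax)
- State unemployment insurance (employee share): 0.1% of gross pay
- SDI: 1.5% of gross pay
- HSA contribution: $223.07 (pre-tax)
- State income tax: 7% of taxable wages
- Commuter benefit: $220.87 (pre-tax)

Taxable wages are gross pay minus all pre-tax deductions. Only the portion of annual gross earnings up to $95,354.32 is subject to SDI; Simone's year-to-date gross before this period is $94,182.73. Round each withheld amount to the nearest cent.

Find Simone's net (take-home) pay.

HSA contribution: $223.07
Commuter benefit: $220.87
Pre-tax total = $223.07 + $220.87 = $443.94
Taxable wages = $3,086.13 − $443.94 = $2,642.19
State income tax: $2,642.19 × 0.07 = $184.95
State unemployment insurance (employee share): $3,086.13 × 0.001 = $3.09
SDI: only $95,354.32 − $94,182.73 = $1,171.59 of this check is subject → $1,171.59 × 0.015 = $17.57
AD&D insurance premium: $21.35
Union dues: $198.41
Medical insurance premium: $169.13
Total deductions = $223.07 + $220.87 + $184.95 + $3.09 + $17.57 + $21.35 + $198.41 + $169.13 = $1,038.44
Net pay = $3,086.13 − $1,038.44 = $2,047.69

$2,047.69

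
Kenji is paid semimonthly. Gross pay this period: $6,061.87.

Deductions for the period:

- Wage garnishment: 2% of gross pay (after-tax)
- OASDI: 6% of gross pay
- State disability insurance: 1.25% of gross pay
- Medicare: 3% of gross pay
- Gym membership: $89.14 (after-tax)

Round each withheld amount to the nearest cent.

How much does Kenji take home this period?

Medicare: $6,061.87 × 0.03 = $181.86
OASDI: $6,061.87 × 0.06 = $363.71
State disability insurance: $6,061.87 × 0.0125 = $75.77
Wage garnishment: $6,061.87 × 0.02 = $121.24
Gym membership: $89.14
Total deductions = $181.86 + $363.71 + $75.77 + $121.24 + $89.14 = $831.72
Net pay = $6,061.87 − $831.72 = $5,230.15

$5,230.15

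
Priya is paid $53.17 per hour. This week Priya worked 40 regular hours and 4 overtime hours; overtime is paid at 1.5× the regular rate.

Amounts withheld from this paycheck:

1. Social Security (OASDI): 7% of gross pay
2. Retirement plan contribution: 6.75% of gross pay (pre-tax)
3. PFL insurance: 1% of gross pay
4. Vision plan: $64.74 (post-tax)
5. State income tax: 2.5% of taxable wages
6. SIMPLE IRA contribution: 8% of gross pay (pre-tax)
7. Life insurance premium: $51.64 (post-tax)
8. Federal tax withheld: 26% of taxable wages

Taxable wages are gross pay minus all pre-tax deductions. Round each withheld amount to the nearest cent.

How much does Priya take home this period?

$1,178.76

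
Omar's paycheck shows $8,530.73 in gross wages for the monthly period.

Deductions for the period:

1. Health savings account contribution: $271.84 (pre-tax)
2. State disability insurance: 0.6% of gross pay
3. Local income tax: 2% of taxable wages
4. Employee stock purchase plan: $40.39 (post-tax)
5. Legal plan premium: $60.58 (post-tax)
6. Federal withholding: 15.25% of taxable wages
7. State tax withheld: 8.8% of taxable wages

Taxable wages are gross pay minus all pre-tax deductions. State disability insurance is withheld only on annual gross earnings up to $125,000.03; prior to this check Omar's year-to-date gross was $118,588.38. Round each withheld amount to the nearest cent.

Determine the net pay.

Health savings account contribution: $271.84
Taxable wages = $8,530.73 − $271.84 = $8,258.89
Federal withholding: $8,258.89 × 0.1525 = $1,259.48
State tax withheld: $8,258.89 × 0.088 = $726.78
Local income tax: $8,258.89 × 0.02 = $165.18
State disability insurance: only $125,000.03 − $118,588.38 = $6,411.65 of this check is subject → $6,411.65 × 0.006 = $38.47
Legal plan premium: $60.58
Employee stock purchase plan: $40.39
Total deductions = $271.84 + $1,259.48 + $726.78 + $165.18 + $38.47 + $60.58 + $40.39 = $2,562.72
Net pay = $8,530.73 − $2,562.72 = $5,968.01

$5,968.01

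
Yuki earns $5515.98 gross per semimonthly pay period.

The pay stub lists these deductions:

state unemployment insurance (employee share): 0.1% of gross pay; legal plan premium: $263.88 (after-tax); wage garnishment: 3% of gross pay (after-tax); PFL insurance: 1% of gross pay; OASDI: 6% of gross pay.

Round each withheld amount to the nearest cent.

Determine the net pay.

$4694.98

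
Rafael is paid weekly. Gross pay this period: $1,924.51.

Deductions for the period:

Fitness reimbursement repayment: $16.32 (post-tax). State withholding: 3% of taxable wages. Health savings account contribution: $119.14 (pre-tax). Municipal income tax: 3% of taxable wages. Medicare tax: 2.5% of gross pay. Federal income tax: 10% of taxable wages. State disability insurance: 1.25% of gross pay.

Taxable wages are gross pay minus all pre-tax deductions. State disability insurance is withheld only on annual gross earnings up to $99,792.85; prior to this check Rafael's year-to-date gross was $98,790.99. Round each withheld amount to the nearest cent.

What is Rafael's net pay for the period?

$1,439.56

Health savings account contribution: $119.14
Taxable wages = $1,924.51 − $119.14 = $1,805.37
Federal income tax: $1,805.37 × 0.1 = $180.54
State withholding: $1,805.37 × 0.03 = $54.16
Municipal income tax: $1,805.37 × 0.03 = $54.16
Medicare tax: $1,924.51 × 0.025 = $48.11
State disability insurance: only $99,792.85 − $98,790.99 = $1,001.86 of this check is subject → $1,001.86 × 0.0125 = $12.52
Fitness reimbursement repayment: $16.32
Total deductions = $119.14 + $180.54 + $54.16 + $54.16 + $48.11 + $12.52 + $16.32 = $484.95
Net pay = $1,924.51 − $484.95 = $1,439.56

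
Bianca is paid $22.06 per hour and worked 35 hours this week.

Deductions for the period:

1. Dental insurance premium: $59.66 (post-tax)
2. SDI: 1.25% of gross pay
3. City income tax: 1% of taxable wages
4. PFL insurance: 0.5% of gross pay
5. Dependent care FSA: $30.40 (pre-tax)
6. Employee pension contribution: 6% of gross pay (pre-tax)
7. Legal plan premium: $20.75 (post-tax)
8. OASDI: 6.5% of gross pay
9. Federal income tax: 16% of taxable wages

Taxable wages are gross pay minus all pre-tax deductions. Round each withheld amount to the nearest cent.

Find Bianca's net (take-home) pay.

$433.05

Gross pay: 35 × $22.06 = $772.10
Dependent care FSA: $30.40
Employee pension contribution: $772.10 × 0.06 = $46.33
Pre-tax total = $30.40 + $46.33 = $76.73
Taxable wages = $772.10 − $76.73 = $695.37
Federal income tax: $695.37 × 0.16 = $111.26
City income tax: $695.37 × 0.01 = $6.95
SDI: $772.10 × 0.0125 = $9.65
OASDI: $772.10 × 0.065 = $50.19
PFL insurance: $772.10 × 0.005 = $3.86
Dental insurance premium: $59.66
Legal plan premium: $20.75
Total deductions = $30.40 + $46.33 + $111.26 + $6.95 + $9.65 + $50.19 + $3.86 + $59.66 + $20.75 = $339.05
Net pay = $772.10 − $339.05 = $433.05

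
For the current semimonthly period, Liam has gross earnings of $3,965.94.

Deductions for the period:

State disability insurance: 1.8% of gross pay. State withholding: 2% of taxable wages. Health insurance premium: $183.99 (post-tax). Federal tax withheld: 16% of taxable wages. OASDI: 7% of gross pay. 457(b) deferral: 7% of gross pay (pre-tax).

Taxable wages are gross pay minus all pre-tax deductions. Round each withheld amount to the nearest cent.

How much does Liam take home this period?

457(b) deferral: $3,965.94 × 0.07 = $277.62
Taxable wages = $3,965.94 − $277.62 = $3,688.32
Federal tax withheld: $3,688.32 × 0.16 = $590.13
State withholding: $3,688.32 × 0.02 = $73.77
State disability insurance: $3,965.94 × 0.018 = $71.39
OASDI: $3,965.94 × 0.07 = $277.62
Health insurance premium: $183.99
Total deductions = $277.62 + $590.13 + $73.77 + $71.39 + $277.62 + $183.99 = $1,474.52
Net pay = $3,965.94 − $1,474.52 = $2,491.42

$2,491.42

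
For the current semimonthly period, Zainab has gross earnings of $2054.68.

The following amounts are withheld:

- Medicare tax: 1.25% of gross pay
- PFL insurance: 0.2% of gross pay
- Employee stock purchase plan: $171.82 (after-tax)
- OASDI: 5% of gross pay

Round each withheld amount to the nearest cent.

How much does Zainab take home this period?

$1750.34

OASDI: $2054.68 × 0.05 = $102.73
PFL insurance: $2054.68 × 0.002 = $4.11
Medicare tax: $2054.68 × 0.0125 = $25.68
Employee stock purchase plan: $171.82
Total deductions = $102.73 + $4.11 + $25.68 + $171.82 = $304.34
Net pay = $2054.68 − $304.34 = $1750.34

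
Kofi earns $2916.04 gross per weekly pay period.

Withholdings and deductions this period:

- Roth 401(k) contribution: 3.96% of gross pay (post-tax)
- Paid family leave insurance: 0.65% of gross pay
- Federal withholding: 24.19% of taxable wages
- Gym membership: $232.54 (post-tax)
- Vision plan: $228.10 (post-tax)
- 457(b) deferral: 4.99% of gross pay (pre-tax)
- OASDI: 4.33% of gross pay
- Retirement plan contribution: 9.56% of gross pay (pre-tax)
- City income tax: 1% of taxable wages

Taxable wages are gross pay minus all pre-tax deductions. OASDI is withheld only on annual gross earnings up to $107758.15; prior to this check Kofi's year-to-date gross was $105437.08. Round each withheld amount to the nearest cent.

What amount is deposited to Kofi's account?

457(b) deferral: $2916.04 × 0.0499 = $145.51
Retirement plan contribution: $2916.04 × 0.0956 = $278.77
Pre-tax total = $145.51 + $278.77 = $424.28
Taxable wages = $2916.04 − $424.28 = $2491.76
Federal withholding: $2491.76 × 0.2419 = $602.76
City income tax: $2491.76 × 0.01 = $24.92
OASDI: only $107758.15 − $105437.08 = $2321.07 of this check is subject → $2321.07 × 0.0433 = $100.50
Paid family leave insurance: $2916.04 × 0.0065 = $18.95
Gym membership: $232.54
Vision plan: $228.10
Roth 401(k) contribution: $2916.04 × 0.0396 = $115.48
Total deductions = $145.51 + $278.77 + $602.76 + $24.92 + $100.50 + $18.95 + $232.54 + $228.10 + $115.48 = $1747.53
Net pay = $2916.04 − $1747.53 = $1168.51

$1168.51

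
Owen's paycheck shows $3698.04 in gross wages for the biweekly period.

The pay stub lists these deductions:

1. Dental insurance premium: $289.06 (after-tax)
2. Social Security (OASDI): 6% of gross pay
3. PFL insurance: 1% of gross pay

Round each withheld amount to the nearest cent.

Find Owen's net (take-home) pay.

PFL insurance: $3698.04 × 0.01 = $36.98
Social Security (OASDI): $3698.04 × 0.06 = $221.88
Dental insurance premium: $289.06
Total deductions = $36.98 + $221.88 + $289.06 = $547.92
Net pay = $3698.04 − $547.92 = $3150.12

$3150.12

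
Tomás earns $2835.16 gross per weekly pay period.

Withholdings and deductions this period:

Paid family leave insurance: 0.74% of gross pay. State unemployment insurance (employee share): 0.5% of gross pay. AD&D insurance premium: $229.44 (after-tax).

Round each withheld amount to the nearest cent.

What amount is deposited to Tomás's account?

$2570.56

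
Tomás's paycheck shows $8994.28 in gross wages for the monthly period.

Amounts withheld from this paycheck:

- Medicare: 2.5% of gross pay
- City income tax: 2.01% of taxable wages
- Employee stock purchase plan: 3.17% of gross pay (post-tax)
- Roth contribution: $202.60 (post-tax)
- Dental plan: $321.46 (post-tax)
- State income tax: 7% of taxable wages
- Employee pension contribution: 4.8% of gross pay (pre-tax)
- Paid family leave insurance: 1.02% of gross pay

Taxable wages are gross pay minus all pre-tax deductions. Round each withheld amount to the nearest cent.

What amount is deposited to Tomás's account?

Employee pension contribution: $8994.28 × 0.048 = $431.73
Taxable wages = $8994.28 − $431.73 = $8562.55
City income tax: $8562.55 × 0.0201 = $172.11
State income tax: $8562.55 × 0.07 = $599.38
Medicare: $8994.28 × 0.025 = $224.86
Paid family leave insurance: $8994.28 × 0.0102 = $91.74
Dental plan: $321.46
Employee stock purchase plan: $8994.28 × 0.0317 = $285.12
Roth contribution: $202.60
Total deductions = $431.73 + $172.11 + $599.38 + $224.86 + $91.74 + $321.46 + $285.12 + $202.60 = $2329.00
Net pay = $8994.28 − $2329.00 = $6665.28

$6665.28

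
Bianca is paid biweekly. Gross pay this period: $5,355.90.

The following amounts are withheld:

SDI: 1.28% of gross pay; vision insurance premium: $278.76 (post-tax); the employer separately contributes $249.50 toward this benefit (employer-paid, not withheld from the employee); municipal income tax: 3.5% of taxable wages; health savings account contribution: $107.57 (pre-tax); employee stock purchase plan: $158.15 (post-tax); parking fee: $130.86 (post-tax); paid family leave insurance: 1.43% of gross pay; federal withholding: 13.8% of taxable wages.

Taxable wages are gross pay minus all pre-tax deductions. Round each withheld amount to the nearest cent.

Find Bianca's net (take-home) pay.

$3,627.45

Health savings account contribution: $107.57
Taxable wages = $5,355.90 − $107.57 = $5,248.33
Municipal income tax: $5,248.33 × 0.035 = $183.69
Federal withholding: $5,248.33 × 0.138 = $724.27
SDI: $5,355.90 × 0.0128 = $68.56
Paid family leave insurance: $5,355.90 × 0.0143 = $76.59
Employee stock purchase plan: $158.15
Vision insurance premium: $278.76
Parking fee: $130.86
(Employer's $249.50 toward vision insurance premium is not withheld from the employee.)
Total deductions = $107.57 + $183.69 + $724.27 + $68.56 + $76.59 + $158.15 + $278.76 + $130.86 = $1,728.45
Net pay = $5,355.90 − $1,728.45 = $3,627.45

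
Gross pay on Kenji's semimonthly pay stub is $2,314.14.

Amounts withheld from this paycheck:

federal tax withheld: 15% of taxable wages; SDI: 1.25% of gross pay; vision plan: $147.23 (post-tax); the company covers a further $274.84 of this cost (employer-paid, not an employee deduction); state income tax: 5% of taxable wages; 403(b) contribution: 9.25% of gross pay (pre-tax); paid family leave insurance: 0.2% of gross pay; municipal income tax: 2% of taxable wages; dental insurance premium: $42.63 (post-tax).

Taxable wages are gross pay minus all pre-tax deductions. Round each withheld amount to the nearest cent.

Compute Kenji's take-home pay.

$1,414.65

403(b) contribution: $2,314.14 × 0.0925 = $214.06
Taxable wages = $2,314.14 − $214.06 = $2,100.08
Federal tax withheld: $2,100.08 × 0.15 = $315.01
State income tax: $2,100.08 × 0.05 = $105.00
Municipal income tax: $2,100.08 × 0.02 = $42.00
Paid family leave insurance: $2,314.14 × 0.002 = $4.63
SDI: $2,314.14 × 0.0125 = $28.93
Vision plan: $147.23
Dental insurance premium: $42.63
(Employer's $274.84 toward vision plan is not withheld from the employee.)
Total deductions = $214.06 + $315.01 + $105.00 + $42.00 + $4.63 + $28.93 + $147.23 + $42.63 = $899.49
Net pay = $2,314.14 − $899.49 = $1,414.65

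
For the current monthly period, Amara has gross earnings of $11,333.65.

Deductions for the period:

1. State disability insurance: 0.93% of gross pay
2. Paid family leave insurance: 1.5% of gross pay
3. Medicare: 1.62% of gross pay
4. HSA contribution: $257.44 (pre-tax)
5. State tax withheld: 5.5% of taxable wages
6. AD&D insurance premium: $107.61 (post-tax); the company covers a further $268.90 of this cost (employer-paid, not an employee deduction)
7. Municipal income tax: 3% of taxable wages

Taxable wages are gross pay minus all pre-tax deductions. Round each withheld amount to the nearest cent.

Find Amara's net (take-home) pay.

$9,568.11

HSA contribution: $257.44
Taxable wages = $11,333.65 − $257.44 = $11,076.21
Municipal income tax: $11,076.21 × 0.03 = $332.29
State tax withheld: $11,076.21 × 0.055 = $609.19
State disability insurance: $11,333.65 × 0.0093 = $105.40
Medicare: $11,333.65 × 0.0162 = $183.61
Paid family leave insurance: $11,333.65 × 0.015 = $170.00
AD&D insurance premium: $107.61
(Employer's $268.90 toward AD&D insurance premium is not withheld from the employee.)
Total deductions = $257.44 + $332.29 + $609.19 + $105.40 + $183.61 + $170.00 + $107.61 = $1,765.54
Net pay = $11,333.65 − $1,765.54 = $9,568.11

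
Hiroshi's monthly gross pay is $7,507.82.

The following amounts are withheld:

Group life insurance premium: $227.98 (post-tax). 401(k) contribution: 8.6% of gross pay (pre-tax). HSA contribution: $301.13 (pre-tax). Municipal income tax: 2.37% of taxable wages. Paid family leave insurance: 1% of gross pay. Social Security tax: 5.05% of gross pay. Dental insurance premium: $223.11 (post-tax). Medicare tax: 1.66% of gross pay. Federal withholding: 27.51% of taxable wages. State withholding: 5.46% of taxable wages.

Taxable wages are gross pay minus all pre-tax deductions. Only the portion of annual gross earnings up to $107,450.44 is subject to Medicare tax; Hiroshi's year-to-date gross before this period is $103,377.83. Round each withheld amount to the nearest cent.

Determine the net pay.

$3,269.43

401(k) contribution: $7,507.82 × 0.086 = $645.67
HSA contribution: $301.13
Pre-tax total = $645.67 + $301.13 = $946.80
Taxable wages = $7,507.82 − $946.80 = $6,561.02
Municipal income tax: $6,561.02 × 0.0237 = $155.50
State withholding: $6,561.02 × 0.0546 = $358.23
Federal withholding: $6,561.02 × 0.2751 = $1,804.94
Medicare tax: only $107,450.44 − $103,377.83 = $4,072.61 of this check is subject → $4,072.61 × 0.0166 = $67.61
Paid family leave insurance: $7,507.82 × 0.01 = $75.08
Social Security tax: $7,507.82 × 0.0505 = $379.14
Group life insurance premium: $227.98
Dental insurance premium: $223.11
Total deductions = $645.67 + $301.13 + $155.50 + $358.23 + $1,804.94 + $67.61 + $75.08 + $379.14 + $227.98 + $223.11 = $4,238.39
Net pay = $7,507.82 − $4,238.39 = $3,269.43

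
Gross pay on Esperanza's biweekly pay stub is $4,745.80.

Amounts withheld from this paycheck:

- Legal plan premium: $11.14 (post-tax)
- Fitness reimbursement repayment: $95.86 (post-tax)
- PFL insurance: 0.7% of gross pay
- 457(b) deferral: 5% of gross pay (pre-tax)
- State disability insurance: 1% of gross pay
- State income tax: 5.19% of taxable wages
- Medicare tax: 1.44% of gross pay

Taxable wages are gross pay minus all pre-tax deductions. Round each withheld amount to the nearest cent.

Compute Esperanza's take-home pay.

$4,018.50

457(b) deferral: $4,745.80 × 0.05 = $237.29
Taxable wages = $4,745.80 − $237.29 = $4,508.51
State income tax: $4,508.51 × 0.0519 = $233.99
Medicare tax: $4,745.80 × 0.0144 = $68.34
PFL insurance: $4,745.80 × 0.007 = $33.22
State disability insurance: $4,745.80 × 0.01 = $47.46
Legal plan premium: $11.14
Fitness reimbursement repayment: $95.86
Total deductions = $237.29 + $233.99 + $68.34 + $33.22 + $47.46 + $11.14 + $95.86 = $727.30
Net pay = $4,745.80 − $727.30 = $4,018.50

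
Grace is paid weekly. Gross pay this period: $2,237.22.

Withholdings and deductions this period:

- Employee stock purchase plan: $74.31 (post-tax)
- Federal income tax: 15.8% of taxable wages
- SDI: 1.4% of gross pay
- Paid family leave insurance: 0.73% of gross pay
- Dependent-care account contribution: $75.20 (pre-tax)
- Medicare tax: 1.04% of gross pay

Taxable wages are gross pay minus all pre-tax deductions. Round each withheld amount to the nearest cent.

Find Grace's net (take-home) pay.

Dependent-care account contribution: $75.20
Taxable wages = $2,237.22 − $75.20 = $2,162.02
Federal income tax: $2,162.02 × 0.158 = $341.60
Medicare tax: $2,237.22 × 0.0104 = $23.27
SDI: $2,237.22 × 0.014 = $31.32
Paid family leave insurance: $2,237.22 × 0.0073 = $16.33
Employee stock purchase plan: $74.31
Total deductions = $75.20 + $341.60 + $23.27 + $31.32 + $16.33 + $74.31 = $562.03
Net pay = $2,237.22 − $562.03 = $1,675.19

$1,675.19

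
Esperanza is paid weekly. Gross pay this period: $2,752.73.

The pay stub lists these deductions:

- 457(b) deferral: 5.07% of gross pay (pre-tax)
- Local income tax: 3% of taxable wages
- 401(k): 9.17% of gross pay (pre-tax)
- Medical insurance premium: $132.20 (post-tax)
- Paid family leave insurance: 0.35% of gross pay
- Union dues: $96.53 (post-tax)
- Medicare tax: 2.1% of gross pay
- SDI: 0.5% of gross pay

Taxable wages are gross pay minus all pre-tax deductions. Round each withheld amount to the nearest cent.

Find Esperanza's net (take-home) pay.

$1,979.99

401(k): $2,752.73 × 0.0917 = $252.43
457(b) deferral: $2,752.73 × 0.0507 = $139.56
Pre-tax total = $252.43 + $139.56 = $391.99
Taxable wages = $2,752.73 − $391.99 = $2,360.74
Local income tax: $2,360.74 × 0.03 = $70.82
Medicare tax: $2,752.73 × 0.021 = $57.81
Paid family leave insurance: $2,752.73 × 0.0035 = $9.63
SDI: $2,752.73 × 0.005 = $13.76
Medical insurance premium: $132.20
Union dues: $96.53
Total deductions = $252.43 + $139.56 + $70.82 + $57.81 + $9.63 + $13.76 + $132.20 + $96.53 = $772.74
Net pay = $2,752.73 − $772.74 = $1,979.99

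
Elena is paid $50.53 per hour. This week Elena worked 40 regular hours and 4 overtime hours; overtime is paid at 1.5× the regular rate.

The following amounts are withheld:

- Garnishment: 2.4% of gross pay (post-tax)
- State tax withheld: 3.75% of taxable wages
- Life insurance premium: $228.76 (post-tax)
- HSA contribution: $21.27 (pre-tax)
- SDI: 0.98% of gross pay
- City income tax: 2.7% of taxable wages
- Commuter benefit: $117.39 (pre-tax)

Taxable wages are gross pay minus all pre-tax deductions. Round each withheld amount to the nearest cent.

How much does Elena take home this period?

Regular pay: 40 × $50.53 = $2,021.20
Overtime pay: 4 × $50.53 × 1.5 = $303.18
Gross pay = $2,021.20 + $303.18 = $2,324.38
HSA contribution: $21.27
Commuter benefit: $117.39
Pre-tax total = $21.27 + $117.39 = $138.66
Taxable wages = $2,324.38 − $138.66 = $2,185.72
City income tax: $2,185.72 × 0.027 = $59.01
State tax withheld: $2,185.72 × 0.0375 = $81.96
SDI: $2,324.38 × 0.0098 = $22.78
Garnishment: $2,324.38 × 0.024 = $55.79
Life insurance premium: $228.76
Total deductions = $21.27 + $117.39 + $59.01 + $81.96 + $22.78 + $55.79 + $228.76 = $586.96
Net pay = $2,324.38 − $586.96 = $1,737.42

$1,737.42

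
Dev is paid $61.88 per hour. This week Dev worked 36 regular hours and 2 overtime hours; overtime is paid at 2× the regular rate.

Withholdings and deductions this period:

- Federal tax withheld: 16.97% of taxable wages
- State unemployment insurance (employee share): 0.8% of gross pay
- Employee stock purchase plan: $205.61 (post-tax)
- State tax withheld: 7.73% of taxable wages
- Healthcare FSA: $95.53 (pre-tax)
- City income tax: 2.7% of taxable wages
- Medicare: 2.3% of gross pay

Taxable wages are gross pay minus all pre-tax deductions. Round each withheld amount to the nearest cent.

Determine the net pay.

Regular pay: 36 × $61.88 = $2227.68
Overtime pay: 2 × $61.88 × 2 = $247.52
Gross pay = $2227.68 + $247.52 = $2475.20
Healthcare FSA: $95.53
Taxable wages = $2475.20 − $95.53 = $2379.67
State tax withheld: $2379.67 × 0.0773 = $183.95
City income tax: $2379.67 × 0.027 = $64.25
Federal tax withheld: $2379.67 × 0.1697 = $403.83
Medicare: $2475.20 × 0.023 = $56.93
State unemployment insurance (employee share): $2475.20 × 0.008 = $19.80
Employee stock purchase plan: $205.61
Total deductions = $95.53 + $183.95 + $64.25 + $403.83 + $56.93 + $19.80 + $205.61 = $1029.90
Net pay = $2475.20 − $1029.90 = $1445.30

$1445.30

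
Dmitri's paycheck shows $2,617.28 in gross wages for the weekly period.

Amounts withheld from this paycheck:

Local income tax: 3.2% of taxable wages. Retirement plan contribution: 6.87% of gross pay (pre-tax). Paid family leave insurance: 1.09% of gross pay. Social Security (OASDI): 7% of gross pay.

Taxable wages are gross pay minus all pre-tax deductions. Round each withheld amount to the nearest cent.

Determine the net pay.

$2,147.73

Retirement plan contribution: $2,617.28 × 0.0687 = $179.81
Taxable wages = $2,617.28 − $179.81 = $2,437.47
Local income tax: $2,437.47 × 0.032 = $78.00
Paid family leave insurance: $2,617.28 × 0.0109 = $28.53
Social Security (OASDI): $2,617.28 × 0.07 = $183.21
Total deductions = $179.81 + $78.00 + $28.53 + $183.21 = $469.55
Net pay = $2,617.28 − $469.55 = $2,147.73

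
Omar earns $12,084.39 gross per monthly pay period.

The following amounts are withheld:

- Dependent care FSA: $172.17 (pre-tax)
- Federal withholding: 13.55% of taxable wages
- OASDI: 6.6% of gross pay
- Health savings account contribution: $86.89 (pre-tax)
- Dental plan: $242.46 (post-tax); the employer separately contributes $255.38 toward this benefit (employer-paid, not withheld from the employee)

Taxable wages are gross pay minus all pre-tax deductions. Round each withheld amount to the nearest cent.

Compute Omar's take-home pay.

$9,182.97

Dependent care FSA: $172.17
Health savings account contribution: $86.89
Pre-tax total = $172.17 + $86.89 = $259.06
Taxable wages = $12,084.39 − $259.06 = $11,825.33
Federal withholding: $11,825.33 × 0.1355 = $1,602.33
OASDI: $12,084.39 × 0.066 = $797.57
Dental plan: $242.46
(Employer's $255.38 toward dental plan is not withheld from the employee.)
Total deductions = $172.17 + $86.89 + $1,602.33 + $797.57 + $242.46 = $2,901.42
Net pay = $12,084.39 − $2,901.42 = $9,182.97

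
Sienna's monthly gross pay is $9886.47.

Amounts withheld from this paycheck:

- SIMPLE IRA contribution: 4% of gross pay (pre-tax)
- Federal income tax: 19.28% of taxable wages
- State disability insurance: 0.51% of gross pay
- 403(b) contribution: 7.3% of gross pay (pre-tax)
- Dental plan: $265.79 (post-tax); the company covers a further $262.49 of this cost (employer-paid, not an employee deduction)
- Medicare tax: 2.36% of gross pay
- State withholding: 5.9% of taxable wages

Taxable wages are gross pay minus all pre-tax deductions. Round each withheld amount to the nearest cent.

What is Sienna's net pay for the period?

$6011.66

SIMPLE IRA contribution: $9886.47 × 0.04 = $395.46
403(b) contribution: $9886.47 × 0.073 = $721.71
Pre-tax total = $395.46 + $721.71 = $1117.17
Taxable wages = $9886.47 − $1117.17 = $8769.30
State withholding: $8769.30 × 0.059 = $517.39
Federal income tax: $8769.30 × 0.1928 = $1690.72
State disability insurance: $9886.47 × 0.0051 = $50.42
Medicare tax: $9886.47 × 0.0236 = $233.32
Dental plan: $265.79
(Employer's $262.49 toward dental plan is not withheld from the employee.)
Total deductions = $395.46 + $721.71 + $517.39 + $1690.72 + $50.42 + $233.32 + $265.79 = $3874.81
Net pay = $9886.47 − $3874.81 = $6011.66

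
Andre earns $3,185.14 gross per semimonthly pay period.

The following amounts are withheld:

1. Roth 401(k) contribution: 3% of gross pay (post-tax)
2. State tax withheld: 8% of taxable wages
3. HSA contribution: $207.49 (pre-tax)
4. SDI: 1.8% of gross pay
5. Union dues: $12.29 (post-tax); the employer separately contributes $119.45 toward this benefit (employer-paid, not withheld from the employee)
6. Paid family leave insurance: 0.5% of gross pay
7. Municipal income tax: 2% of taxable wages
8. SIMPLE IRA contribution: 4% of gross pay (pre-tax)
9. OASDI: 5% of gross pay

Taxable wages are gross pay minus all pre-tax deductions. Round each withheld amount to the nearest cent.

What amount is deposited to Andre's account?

$2,224.86

HSA contribution: $207.49
SIMPLE IRA contribution: $3,185.14 × 0.04 = $127.41
Pre-tax total = $207.49 + $127.41 = $334.90
Taxable wages = $3,185.14 − $334.90 = $2,850.24
Municipal income tax: $2,850.24 × 0.02 = $57.00
State tax withheld: $2,850.24 × 0.08 = $228.02
SDI: $3,185.14 × 0.018 = $57.33
Paid family leave insurance: $3,185.14 × 0.005 = $15.93
OASDI: $3,185.14 × 0.05 = $159.26
Roth 401(k) contribution: $3,185.14 × 0.03 = $95.55
Union dues: $12.29
(Employer's $119.45 toward union dues is not withheld from the employee.)
Total deductions = $207.49 + $127.41 + $57.00 + $228.02 + $57.33 + $15.93 + $159.26 + $95.55 + $12.29 = $960.28
Net pay = $3,185.14 − $960.28 = $2,224.86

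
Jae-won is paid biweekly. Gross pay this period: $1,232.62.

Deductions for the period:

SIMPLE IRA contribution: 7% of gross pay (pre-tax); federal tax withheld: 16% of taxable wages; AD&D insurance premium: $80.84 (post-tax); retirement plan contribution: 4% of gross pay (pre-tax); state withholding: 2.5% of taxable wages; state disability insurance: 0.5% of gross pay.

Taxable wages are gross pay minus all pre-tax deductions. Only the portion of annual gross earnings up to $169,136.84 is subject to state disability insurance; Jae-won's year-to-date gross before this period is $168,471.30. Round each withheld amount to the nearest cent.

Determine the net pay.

Retirement plan contribution: $1,232.62 × 0.04 = $49.30
SIMPLE IRA contribution: $1,232.62 × 0.07 = $86.28
Pre-tax total = $49.30 + $86.28 = $135.58
Taxable wages = $1,232.62 − $135.58 = $1,097.04
State withholding: $1,097.04 × 0.025 = $27.43
Federal tax withheld: $1,097.04 × 0.16 = $175.53
State disability insurance: only $169,136.84 − $168,471.30 = $665.54 of this check is subject → $665.54 × 0.005 = $3.33
AD&D insurance premium: $80.84
Total deductions = $49.30 + $86.28 + $27.43 + $175.53 + $3.33 + $80.84 = $422.71
Net pay = $1,232.62 − $422.71 = $809.91

$809.91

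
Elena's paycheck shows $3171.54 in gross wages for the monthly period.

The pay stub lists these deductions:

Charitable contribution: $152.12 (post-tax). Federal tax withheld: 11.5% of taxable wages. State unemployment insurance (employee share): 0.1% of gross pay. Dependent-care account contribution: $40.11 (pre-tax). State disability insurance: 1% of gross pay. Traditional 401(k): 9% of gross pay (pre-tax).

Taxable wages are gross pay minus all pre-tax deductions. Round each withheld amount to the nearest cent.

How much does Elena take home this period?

$2331.69

Traditional 401(k): $3171.54 × 0.09 = $285.44
Dependent-care account contribution: $40.11
Pre-tax total = $285.44 + $40.11 = $325.55
Taxable wages = $3171.54 − $325.55 = $2845.99
Federal tax withheld: $2845.99 × 0.115 = $327.29
State unemployment insurance (employee share): $3171.54 × 0.001 = $3.17
State disability insurance: $3171.54 × 0.01 = $31.72
Charitable contribution: $152.12
Total deductions = $285.44 + $40.11 + $327.29 + $3.17 + $31.72 + $152.12 = $839.85
Net pay = $3171.54 − $839.85 = $2331.69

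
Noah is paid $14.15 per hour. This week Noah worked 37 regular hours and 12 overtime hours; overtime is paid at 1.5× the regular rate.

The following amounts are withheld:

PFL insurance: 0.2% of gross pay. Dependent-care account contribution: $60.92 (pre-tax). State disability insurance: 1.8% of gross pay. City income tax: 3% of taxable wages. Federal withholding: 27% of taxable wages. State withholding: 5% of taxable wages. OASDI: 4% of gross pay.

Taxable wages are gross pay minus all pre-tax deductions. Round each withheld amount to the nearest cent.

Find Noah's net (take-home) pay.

$419.56

Regular pay: 37 × $14.15 = $523.55
Overtime pay: 12 × $14.15 × 1.5 = $254.70
Gross pay = $523.55 + $254.70 = $778.25
Dependent-care account contribution: $60.92
Taxable wages = $778.25 − $60.92 = $717.33
Federal withholding: $717.33 × 0.27 = $193.68
City income tax: $717.33 × 0.03 = $21.52
State withholding: $717.33 × 0.05 = $35.87
OASDI: $778.25 × 0.04 = $31.13
State disability insurance: $778.25 × 0.018 = $14.01
PFL insurance: $778.25 × 0.002 = $1.56
Total deductions = $60.92 + $193.68 + $21.52 + $35.87 + $31.13 + $14.01 + $1.56 = $358.69
Net pay = $778.25 − $358.69 = $419.56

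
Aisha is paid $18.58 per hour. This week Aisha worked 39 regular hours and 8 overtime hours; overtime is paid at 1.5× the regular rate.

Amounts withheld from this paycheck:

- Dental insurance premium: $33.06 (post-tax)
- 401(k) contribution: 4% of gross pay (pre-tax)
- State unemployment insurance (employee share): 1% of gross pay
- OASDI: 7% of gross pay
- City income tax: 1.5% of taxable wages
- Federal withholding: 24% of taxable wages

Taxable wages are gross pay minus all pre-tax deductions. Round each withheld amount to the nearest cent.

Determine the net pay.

Regular pay: 39 × $18.58 = $724.62
Overtime pay: 8 × $18.58 × 1.5 = $222.96
Gross pay = $724.62 + $222.96 = $947.58
401(k) contribution: $947.58 × 0.04 = $37.90
Taxable wages = $947.58 − $37.90 = $909.68
City income tax: $909.68 × 0.015 = $13.65
Federal withholding: $909.68 × 0.24 = $218.32
OASDI: $947.58 × 0.07 = $66.33
State unemployment insurance (employee share): $947.58 × 0.01 = $9.48
Dental insurance premium: $33.06
Total deductions = $37.90 + $13.65 + $218.32 + $66.33 + $9.48 + $33.06 = $378.74
Net pay = $947.58 − $378.74 = $568.84

$568.84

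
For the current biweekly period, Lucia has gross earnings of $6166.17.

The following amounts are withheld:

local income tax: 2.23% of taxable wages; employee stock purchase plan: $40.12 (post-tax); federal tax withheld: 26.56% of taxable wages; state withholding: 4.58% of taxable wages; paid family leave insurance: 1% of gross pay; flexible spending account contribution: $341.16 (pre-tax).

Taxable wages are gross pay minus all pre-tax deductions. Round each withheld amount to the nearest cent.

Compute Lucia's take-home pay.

$3779.42

Flexible spending account contribution: $341.16
Taxable wages = $6166.17 − $341.16 = $5825.01
Federal tax withheld: $5825.01 × 0.2656 = $1547.12
State withholding: $5825.01 × 0.0458 = $266.79
Local income tax: $5825.01 × 0.0223 = $129.90
Paid family leave insurance: $6166.17 × 0.01 = $61.66
Employee stock purchase plan: $40.12
Total deductions = $341.16 + $1547.12 + $266.79 + $129.90 + $61.66 + $40.12 = $2386.75
Net pay = $6166.17 − $2386.75 = $3779.42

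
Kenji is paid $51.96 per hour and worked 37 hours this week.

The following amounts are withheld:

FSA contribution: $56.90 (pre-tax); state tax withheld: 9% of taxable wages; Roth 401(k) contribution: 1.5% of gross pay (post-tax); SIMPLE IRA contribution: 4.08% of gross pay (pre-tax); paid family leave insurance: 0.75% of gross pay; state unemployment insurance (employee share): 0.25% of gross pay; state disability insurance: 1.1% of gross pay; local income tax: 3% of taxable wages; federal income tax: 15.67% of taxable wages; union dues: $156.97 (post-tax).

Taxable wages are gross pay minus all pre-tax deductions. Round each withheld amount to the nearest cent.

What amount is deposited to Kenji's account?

$1,066.47

Gross pay: 37 × $51.96 = $1,922.52
SIMPLE IRA contribution: $1,922.52 × 0.0408 = $78.44
FSA contribution: $56.90
Pre-tax total = $78.44 + $56.90 = $135.34
Taxable wages = $1,922.52 − $135.34 = $1,787.18
State tax withheld: $1,787.18 × 0.09 = $160.85
Federal income tax: $1,787.18 × 0.1567 = $280.05
Local income tax: $1,787.18 × 0.03 = $53.62
Paid family leave insurance: $1,922.52 × 0.0075 = $14.42
State disability insurance: $1,922.52 × 0.011 = $21.15
State unemployment insurance (employee share): $1,922.52 × 0.0025 = $4.81
Roth 401(k) contribution: $1,922.52 × 0.015 = $28.84
Union dues: $156.97
Total deductions = $78.44 + $56.90 + $160.85 + $280.05 + $53.62 + $14.42 + $21.15 + $4.81 + $28.84 + $156.97 = $856.05
Net pay = $1,922.52 − $856.05 = $1,066.47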